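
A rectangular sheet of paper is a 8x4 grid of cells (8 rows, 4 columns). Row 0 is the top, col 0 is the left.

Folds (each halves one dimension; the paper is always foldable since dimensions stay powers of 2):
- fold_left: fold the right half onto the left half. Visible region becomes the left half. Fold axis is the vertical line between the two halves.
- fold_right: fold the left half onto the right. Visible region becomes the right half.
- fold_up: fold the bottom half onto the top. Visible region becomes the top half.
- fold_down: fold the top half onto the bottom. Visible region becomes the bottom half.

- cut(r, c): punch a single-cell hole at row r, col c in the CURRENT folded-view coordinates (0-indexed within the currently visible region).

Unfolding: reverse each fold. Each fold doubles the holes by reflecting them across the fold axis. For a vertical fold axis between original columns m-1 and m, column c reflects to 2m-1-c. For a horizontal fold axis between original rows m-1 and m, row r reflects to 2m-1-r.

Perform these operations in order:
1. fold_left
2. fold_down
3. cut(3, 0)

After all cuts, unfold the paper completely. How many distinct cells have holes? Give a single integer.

Answer: 4

Derivation:
Op 1 fold_left: fold axis v@2; visible region now rows[0,8) x cols[0,2) = 8x2
Op 2 fold_down: fold axis h@4; visible region now rows[4,8) x cols[0,2) = 4x2
Op 3 cut(3, 0): punch at orig (7,0); cuts so far [(7, 0)]; region rows[4,8) x cols[0,2) = 4x2
Unfold 1 (reflect across h@4): 2 holes -> [(0, 0), (7, 0)]
Unfold 2 (reflect across v@2): 4 holes -> [(0, 0), (0, 3), (7, 0), (7, 3)]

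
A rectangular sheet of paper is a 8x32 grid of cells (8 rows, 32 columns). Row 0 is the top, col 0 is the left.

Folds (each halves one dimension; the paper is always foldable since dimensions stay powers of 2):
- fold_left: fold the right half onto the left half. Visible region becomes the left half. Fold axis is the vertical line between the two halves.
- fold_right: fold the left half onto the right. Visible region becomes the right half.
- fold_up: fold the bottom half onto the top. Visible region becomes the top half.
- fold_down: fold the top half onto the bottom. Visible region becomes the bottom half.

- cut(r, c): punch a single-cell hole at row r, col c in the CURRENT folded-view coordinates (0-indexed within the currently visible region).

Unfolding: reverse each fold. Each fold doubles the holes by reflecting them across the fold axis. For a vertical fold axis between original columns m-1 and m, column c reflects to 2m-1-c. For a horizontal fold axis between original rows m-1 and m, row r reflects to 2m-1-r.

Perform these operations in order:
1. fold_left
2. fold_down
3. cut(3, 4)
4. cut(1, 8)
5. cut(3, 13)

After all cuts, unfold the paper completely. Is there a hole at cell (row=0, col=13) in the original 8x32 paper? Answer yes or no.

Op 1 fold_left: fold axis v@16; visible region now rows[0,8) x cols[0,16) = 8x16
Op 2 fold_down: fold axis h@4; visible region now rows[4,8) x cols[0,16) = 4x16
Op 3 cut(3, 4): punch at orig (7,4); cuts so far [(7, 4)]; region rows[4,8) x cols[0,16) = 4x16
Op 4 cut(1, 8): punch at orig (5,8); cuts so far [(5, 8), (7, 4)]; region rows[4,8) x cols[0,16) = 4x16
Op 5 cut(3, 13): punch at orig (7,13); cuts so far [(5, 8), (7, 4), (7, 13)]; region rows[4,8) x cols[0,16) = 4x16
Unfold 1 (reflect across h@4): 6 holes -> [(0, 4), (0, 13), (2, 8), (5, 8), (7, 4), (7, 13)]
Unfold 2 (reflect across v@16): 12 holes -> [(0, 4), (0, 13), (0, 18), (0, 27), (2, 8), (2, 23), (5, 8), (5, 23), (7, 4), (7, 13), (7, 18), (7, 27)]
Holes: [(0, 4), (0, 13), (0, 18), (0, 27), (2, 8), (2, 23), (5, 8), (5, 23), (7, 4), (7, 13), (7, 18), (7, 27)]

Answer: yes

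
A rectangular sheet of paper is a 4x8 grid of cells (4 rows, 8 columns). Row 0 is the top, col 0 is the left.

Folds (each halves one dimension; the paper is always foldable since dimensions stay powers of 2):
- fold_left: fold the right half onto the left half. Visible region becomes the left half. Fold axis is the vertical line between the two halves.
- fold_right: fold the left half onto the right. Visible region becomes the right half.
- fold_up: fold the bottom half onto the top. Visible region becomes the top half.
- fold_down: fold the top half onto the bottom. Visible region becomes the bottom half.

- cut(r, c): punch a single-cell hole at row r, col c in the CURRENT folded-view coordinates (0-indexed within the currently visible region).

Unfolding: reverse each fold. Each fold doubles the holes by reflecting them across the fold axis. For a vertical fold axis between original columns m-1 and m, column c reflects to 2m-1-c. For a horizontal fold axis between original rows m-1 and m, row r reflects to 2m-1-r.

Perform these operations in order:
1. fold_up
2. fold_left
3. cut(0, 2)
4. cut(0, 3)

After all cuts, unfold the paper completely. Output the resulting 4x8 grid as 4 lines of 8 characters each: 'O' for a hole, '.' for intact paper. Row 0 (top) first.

Answer: ..OOOO..
........
........
..OOOO..

Derivation:
Op 1 fold_up: fold axis h@2; visible region now rows[0,2) x cols[0,8) = 2x8
Op 2 fold_left: fold axis v@4; visible region now rows[0,2) x cols[0,4) = 2x4
Op 3 cut(0, 2): punch at orig (0,2); cuts so far [(0, 2)]; region rows[0,2) x cols[0,4) = 2x4
Op 4 cut(0, 3): punch at orig (0,3); cuts so far [(0, 2), (0, 3)]; region rows[0,2) x cols[0,4) = 2x4
Unfold 1 (reflect across v@4): 4 holes -> [(0, 2), (0, 3), (0, 4), (0, 5)]
Unfold 2 (reflect across h@2): 8 holes -> [(0, 2), (0, 3), (0, 4), (0, 5), (3, 2), (3, 3), (3, 4), (3, 5)]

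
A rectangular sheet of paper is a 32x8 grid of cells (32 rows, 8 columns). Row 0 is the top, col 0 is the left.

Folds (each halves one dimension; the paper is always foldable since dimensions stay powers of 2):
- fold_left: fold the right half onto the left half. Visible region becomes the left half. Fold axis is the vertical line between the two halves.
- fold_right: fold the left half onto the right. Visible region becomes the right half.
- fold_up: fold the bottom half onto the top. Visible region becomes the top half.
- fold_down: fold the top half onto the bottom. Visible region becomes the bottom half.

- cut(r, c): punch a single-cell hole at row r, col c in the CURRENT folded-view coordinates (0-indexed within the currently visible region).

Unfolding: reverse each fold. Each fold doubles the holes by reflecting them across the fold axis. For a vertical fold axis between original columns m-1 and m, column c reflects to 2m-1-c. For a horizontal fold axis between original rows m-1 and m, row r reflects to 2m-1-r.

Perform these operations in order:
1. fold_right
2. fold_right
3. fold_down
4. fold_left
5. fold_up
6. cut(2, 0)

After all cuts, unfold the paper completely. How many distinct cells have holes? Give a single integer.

Answer: 32

Derivation:
Op 1 fold_right: fold axis v@4; visible region now rows[0,32) x cols[4,8) = 32x4
Op 2 fold_right: fold axis v@6; visible region now rows[0,32) x cols[6,8) = 32x2
Op 3 fold_down: fold axis h@16; visible region now rows[16,32) x cols[6,8) = 16x2
Op 4 fold_left: fold axis v@7; visible region now rows[16,32) x cols[6,7) = 16x1
Op 5 fold_up: fold axis h@24; visible region now rows[16,24) x cols[6,7) = 8x1
Op 6 cut(2, 0): punch at orig (18,6); cuts so far [(18, 6)]; region rows[16,24) x cols[6,7) = 8x1
Unfold 1 (reflect across h@24): 2 holes -> [(18, 6), (29, 6)]
Unfold 2 (reflect across v@7): 4 holes -> [(18, 6), (18, 7), (29, 6), (29, 7)]
Unfold 3 (reflect across h@16): 8 holes -> [(2, 6), (2, 7), (13, 6), (13, 7), (18, 6), (18, 7), (29, 6), (29, 7)]
Unfold 4 (reflect across v@6): 16 holes -> [(2, 4), (2, 5), (2, 6), (2, 7), (13, 4), (13, 5), (13, 6), (13, 7), (18, 4), (18, 5), (18, 6), (18, 7), (29, 4), (29, 5), (29, 6), (29, 7)]
Unfold 5 (reflect across v@4): 32 holes -> [(2, 0), (2, 1), (2, 2), (2, 3), (2, 4), (2, 5), (2, 6), (2, 7), (13, 0), (13, 1), (13, 2), (13, 3), (13, 4), (13, 5), (13, 6), (13, 7), (18, 0), (18, 1), (18, 2), (18, 3), (18, 4), (18, 5), (18, 6), (18, 7), (29, 0), (29, 1), (29, 2), (29, 3), (29, 4), (29, 5), (29, 6), (29, 7)]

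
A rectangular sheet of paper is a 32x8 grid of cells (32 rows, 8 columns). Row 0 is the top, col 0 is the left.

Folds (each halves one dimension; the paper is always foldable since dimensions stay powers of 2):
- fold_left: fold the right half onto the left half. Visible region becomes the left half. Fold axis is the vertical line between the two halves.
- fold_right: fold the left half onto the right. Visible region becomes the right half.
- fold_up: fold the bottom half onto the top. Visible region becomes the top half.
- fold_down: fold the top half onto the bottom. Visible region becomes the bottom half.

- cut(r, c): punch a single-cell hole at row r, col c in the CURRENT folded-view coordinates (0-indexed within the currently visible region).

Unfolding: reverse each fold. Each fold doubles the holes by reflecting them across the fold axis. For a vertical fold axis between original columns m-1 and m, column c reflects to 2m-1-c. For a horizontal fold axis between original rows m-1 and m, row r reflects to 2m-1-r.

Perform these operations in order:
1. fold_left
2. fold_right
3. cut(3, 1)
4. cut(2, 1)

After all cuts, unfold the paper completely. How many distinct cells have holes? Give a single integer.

Op 1 fold_left: fold axis v@4; visible region now rows[0,32) x cols[0,4) = 32x4
Op 2 fold_right: fold axis v@2; visible region now rows[0,32) x cols[2,4) = 32x2
Op 3 cut(3, 1): punch at orig (3,3); cuts so far [(3, 3)]; region rows[0,32) x cols[2,4) = 32x2
Op 4 cut(2, 1): punch at orig (2,3); cuts so far [(2, 3), (3, 3)]; region rows[0,32) x cols[2,4) = 32x2
Unfold 1 (reflect across v@2): 4 holes -> [(2, 0), (2, 3), (3, 0), (3, 3)]
Unfold 2 (reflect across v@4): 8 holes -> [(2, 0), (2, 3), (2, 4), (2, 7), (3, 0), (3, 3), (3, 4), (3, 7)]

Answer: 8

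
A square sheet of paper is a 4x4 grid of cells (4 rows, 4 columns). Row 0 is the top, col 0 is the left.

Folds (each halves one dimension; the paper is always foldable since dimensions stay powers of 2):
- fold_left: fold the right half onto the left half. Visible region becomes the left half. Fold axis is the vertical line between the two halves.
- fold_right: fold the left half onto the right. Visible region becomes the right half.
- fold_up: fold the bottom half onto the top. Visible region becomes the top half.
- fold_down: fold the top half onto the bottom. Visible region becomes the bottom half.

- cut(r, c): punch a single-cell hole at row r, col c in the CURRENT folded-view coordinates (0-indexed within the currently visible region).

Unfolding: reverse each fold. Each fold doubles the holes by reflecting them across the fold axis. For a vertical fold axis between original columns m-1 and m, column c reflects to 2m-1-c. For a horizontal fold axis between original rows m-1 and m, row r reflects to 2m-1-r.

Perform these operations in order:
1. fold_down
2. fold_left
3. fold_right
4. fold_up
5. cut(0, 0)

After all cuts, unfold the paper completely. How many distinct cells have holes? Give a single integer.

Answer: 16

Derivation:
Op 1 fold_down: fold axis h@2; visible region now rows[2,4) x cols[0,4) = 2x4
Op 2 fold_left: fold axis v@2; visible region now rows[2,4) x cols[0,2) = 2x2
Op 3 fold_right: fold axis v@1; visible region now rows[2,4) x cols[1,2) = 2x1
Op 4 fold_up: fold axis h@3; visible region now rows[2,3) x cols[1,2) = 1x1
Op 5 cut(0, 0): punch at orig (2,1); cuts so far [(2, 1)]; region rows[2,3) x cols[1,2) = 1x1
Unfold 1 (reflect across h@3): 2 holes -> [(2, 1), (3, 1)]
Unfold 2 (reflect across v@1): 4 holes -> [(2, 0), (2, 1), (3, 0), (3, 1)]
Unfold 3 (reflect across v@2): 8 holes -> [(2, 0), (2, 1), (2, 2), (2, 3), (3, 0), (3, 1), (3, 2), (3, 3)]
Unfold 4 (reflect across h@2): 16 holes -> [(0, 0), (0, 1), (0, 2), (0, 3), (1, 0), (1, 1), (1, 2), (1, 3), (2, 0), (2, 1), (2, 2), (2, 3), (3, 0), (3, 1), (3, 2), (3, 3)]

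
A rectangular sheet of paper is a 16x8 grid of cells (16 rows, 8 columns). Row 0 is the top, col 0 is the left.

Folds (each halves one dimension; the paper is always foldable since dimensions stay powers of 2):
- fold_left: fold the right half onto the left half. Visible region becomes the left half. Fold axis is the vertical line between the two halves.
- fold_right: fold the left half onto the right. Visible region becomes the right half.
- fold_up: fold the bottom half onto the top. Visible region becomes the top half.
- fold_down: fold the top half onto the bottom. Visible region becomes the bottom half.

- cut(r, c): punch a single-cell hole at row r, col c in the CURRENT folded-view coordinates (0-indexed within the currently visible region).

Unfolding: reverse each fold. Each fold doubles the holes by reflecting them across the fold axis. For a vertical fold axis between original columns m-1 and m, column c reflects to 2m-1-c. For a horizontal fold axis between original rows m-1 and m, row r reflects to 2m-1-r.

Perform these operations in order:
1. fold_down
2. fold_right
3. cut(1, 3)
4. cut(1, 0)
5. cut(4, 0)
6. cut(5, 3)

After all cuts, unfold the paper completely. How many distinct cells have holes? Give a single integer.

Op 1 fold_down: fold axis h@8; visible region now rows[8,16) x cols[0,8) = 8x8
Op 2 fold_right: fold axis v@4; visible region now rows[8,16) x cols[4,8) = 8x4
Op 3 cut(1, 3): punch at orig (9,7); cuts so far [(9, 7)]; region rows[8,16) x cols[4,8) = 8x4
Op 4 cut(1, 0): punch at orig (9,4); cuts so far [(9, 4), (9, 7)]; region rows[8,16) x cols[4,8) = 8x4
Op 5 cut(4, 0): punch at orig (12,4); cuts so far [(9, 4), (9, 7), (12, 4)]; region rows[8,16) x cols[4,8) = 8x4
Op 6 cut(5, 3): punch at orig (13,7); cuts so far [(9, 4), (9, 7), (12, 4), (13, 7)]; region rows[8,16) x cols[4,8) = 8x4
Unfold 1 (reflect across v@4): 8 holes -> [(9, 0), (9, 3), (9, 4), (9, 7), (12, 3), (12, 4), (13, 0), (13, 7)]
Unfold 2 (reflect across h@8): 16 holes -> [(2, 0), (2, 7), (3, 3), (3, 4), (6, 0), (6, 3), (6, 4), (6, 7), (9, 0), (9, 3), (9, 4), (9, 7), (12, 3), (12, 4), (13, 0), (13, 7)]

Answer: 16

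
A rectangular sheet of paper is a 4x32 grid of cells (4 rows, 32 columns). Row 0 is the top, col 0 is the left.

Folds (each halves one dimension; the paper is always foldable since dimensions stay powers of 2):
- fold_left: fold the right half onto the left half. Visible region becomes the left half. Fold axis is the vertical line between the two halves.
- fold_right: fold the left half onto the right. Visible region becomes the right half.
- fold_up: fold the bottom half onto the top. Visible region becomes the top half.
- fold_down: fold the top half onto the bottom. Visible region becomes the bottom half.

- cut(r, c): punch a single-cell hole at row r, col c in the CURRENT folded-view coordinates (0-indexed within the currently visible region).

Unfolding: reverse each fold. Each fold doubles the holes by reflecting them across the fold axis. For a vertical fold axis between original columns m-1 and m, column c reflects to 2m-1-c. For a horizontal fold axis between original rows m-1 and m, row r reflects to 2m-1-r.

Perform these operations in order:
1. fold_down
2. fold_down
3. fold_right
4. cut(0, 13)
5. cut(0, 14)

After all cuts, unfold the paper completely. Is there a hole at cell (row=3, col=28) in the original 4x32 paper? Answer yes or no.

Op 1 fold_down: fold axis h@2; visible region now rows[2,4) x cols[0,32) = 2x32
Op 2 fold_down: fold axis h@3; visible region now rows[3,4) x cols[0,32) = 1x32
Op 3 fold_right: fold axis v@16; visible region now rows[3,4) x cols[16,32) = 1x16
Op 4 cut(0, 13): punch at orig (3,29); cuts so far [(3, 29)]; region rows[3,4) x cols[16,32) = 1x16
Op 5 cut(0, 14): punch at orig (3,30); cuts so far [(3, 29), (3, 30)]; region rows[3,4) x cols[16,32) = 1x16
Unfold 1 (reflect across v@16): 4 holes -> [(3, 1), (3, 2), (3, 29), (3, 30)]
Unfold 2 (reflect across h@3): 8 holes -> [(2, 1), (2, 2), (2, 29), (2, 30), (3, 1), (3, 2), (3, 29), (3, 30)]
Unfold 3 (reflect across h@2): 16 holes -> [(0, 1), (0, 2), (0, 29), (0, 30), (1, 1), (1, 2), (1, 29), (1, 30), (2, 1), (2, 2), (2, 29), (2, 30), (3, 1), (3, 2), (3, 29), (3, 30)]
Holes: [(0, 1), (0, 2), (0, 29), (0, 30), (1, 1), (1, 2), (1, 29), (1, 30), (2, 1), (2, 2), (2, 29), (2, 30), (3, 1), (3, 2), (3, 29), (3, 30)]

Answer: no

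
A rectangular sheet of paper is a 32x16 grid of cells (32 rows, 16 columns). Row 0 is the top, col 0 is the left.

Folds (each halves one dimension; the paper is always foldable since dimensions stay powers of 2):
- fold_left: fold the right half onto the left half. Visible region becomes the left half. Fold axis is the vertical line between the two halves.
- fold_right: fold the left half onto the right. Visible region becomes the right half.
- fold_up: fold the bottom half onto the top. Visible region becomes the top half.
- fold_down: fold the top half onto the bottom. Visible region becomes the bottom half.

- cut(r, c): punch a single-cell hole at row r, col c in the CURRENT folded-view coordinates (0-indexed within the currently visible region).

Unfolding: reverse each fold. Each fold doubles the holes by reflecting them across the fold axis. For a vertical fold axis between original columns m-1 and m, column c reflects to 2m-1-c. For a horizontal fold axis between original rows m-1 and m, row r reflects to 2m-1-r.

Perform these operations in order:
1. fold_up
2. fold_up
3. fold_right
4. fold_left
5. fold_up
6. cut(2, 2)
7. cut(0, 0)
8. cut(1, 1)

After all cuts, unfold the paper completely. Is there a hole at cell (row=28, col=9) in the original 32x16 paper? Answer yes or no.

Answer: no

Derivation:
Op 1 fold_up: fold axis h@16; visible region now rows[0,16) x cols[0,16) = 16x16
Op 2 fold_up: fold axis h@8; visible region now rows[0,8) x cols[0,16) = 8x16
Op 3 fold_right: fold axis v@8; visible region now rows[0,8) x cols[8,16) = 8x8
Op 4 fold_left: fold axis v@12; visible region now rows[0,8) x cols[8,12) = 8x4
Op 5 fold_up: fold axis h@4; visible region now rows[0,4) x cols[8,12) = 4x4
Op 6 cut(2, 2): punch at orig (2,10); cuts so far [(2, 10)]; region rows[0,4) x cols[8,12) = 4x4
Op 7 cut(0, 0): punch at orig (0,8); cuts so far [(0, 8), (2, 10)]; region rows[0,4) x cols[8,12) = 4x4
Op 8 cut(1, 1): punch at orig (1,9); cuts so far [(0, 8), (1, 9), (2, 10)]; region rows[0,4) x cols[8,12) = 4x4
Unfold 1 (reflect across h@4): 6 holes -> [(0, 8), (1, 9), (2, 10), (5, 10), (6, 9), (7, 8)]
Unfold 2 (reflect across v@12): 12 holes -> [(0, 8), (0, 15), (1, 9), (1, 14), (2, 10), (2, 13), (5, 10), (5, 13), (6, 9), (6, 14), (7, 8), (7, 15)]
Unfold 3 (reflect across v@8): 24 holes -> [(0, 0), (0, 7), (0, 8), (0, 15), (1, 1), (1, 6), (1, 9), (1, 14), (2, 2), (2, 5), (2, 10), (2, 13), (5, 2), (5, 5), (5, 10), (5, 13), (6, 1), (6, 6), (6, 9), (6, 14), (7, 0), (7, 7), (7, 8), (7, 15)]
Unfold 4 (reflect across h@8): 48 holes -> [(0, 0), (0, 7), (0, 8), (0, 15), (1, 1), (1, 6), (1, 9), (1, 14), (2, 2), (2, 5), (2, 10), (2, 13), (5, 2), (5, 5), (5, 10), (5, 13), (6, 1), (6, 6), (6, 9), (6, 14), (7, 0), (7, 7), (7, 8), (7, 15), (8, 0), (8, 7), (8, 8), (8, 15), (9, 1), (9, 6), (9, 9), (9, 14), (10, 2), (10, 5), (10, 10), (10, 13), (13, 2), (13, 5), (13, 10), (13, 13), (14, 1), (14, 6), (14, 9), (14, 14), (15, 0), (15, 7), (15, 8), (15, 15)]
Unfold 5 (reflect across h@16): 96 holes -> [(0, 0), (0, 7), (0, 8), (0, 15), (1, 1), (1, 6), (1, 9), (1, 14), (2, 2), (2, 5), (2, 10), (2, 13), (5, 2), (5, 5), (5, 10), (5, 13), (6, 1), (6, 6), (6, 9), (6, 14), (7, 0), (7, 7), (7, 8), (7, 15), (8, 0), (8, 7), (8, 8), (8, 15), (9, 1), (9, 6), (9, 9), (9, 14), (10, 2), (10, 5), (10, 10), (10, 13), (13, 2), (13, 5), (13, 10), (13, 13), (14, 1), (14, 6), (14, 9), (14, 14), (15, 0), (15, 7), (15, 8), (15, 15), (16, 0), (16, 7), (16, 8), (16, 15), (17, 1), (17, 6), (17, 9), (17, 14), (18, 2), (18, 5), (18, 10), (18, 13), (21, 2), (21, 5), (21, 10), (21, 13), (22, 1), (22, 6), (22, 9), (22, 14), (23, 0), (23, 7), (23, 8), (23, 15), (24, 0), (24, 7), (24, 8), (24, 15), (25, 1), (25, 6), (25, 9), (25, 14), (26, 2), (26, 5), (26, 10), (26, 13), (29, 2), (29, 5), (29, 10), (29, 13), (30, 1), (30, 6), (30, 9), (30, 14), (31, 0), (31, 7), (31, 8), (31, 15)]
Holes: [(0, 0), (0, 7), (0, 8), (0, 15), (1, 1), (1, 6), (1, 9), (1, 14), (2, 2), (2, 5), (2, 10), (2, 13), (5, 2), (5, 5), (5, 10), (5, 13), (6, 1), (6, 6), (6, 9), (6, 14), (7, 0), (7, 7), (7, 8), (7, 15), (8, 0), (8, 7), (8, 8), (8, 15), (9, 1), (9, 6), (9, 9), (9, 14), (10, 2), (10, 5), (10, 10), (10, 13), (13, 2), (13, 5), (13, 10), (13, 13), (14, 1), (14, 6), (14, 9), (14, 14), (15, 0), (15, 7), (15, 8), (15, 15), (16, 0), (16, 7), (16, 8), (16, 15), (17, 1), (17, 6), (17, 9), (17, 14), (18, 2), (18, 5), (18, 10), (18, 13), (21, 2), (21, 5), (21, 10), (21, 13), (22, 1), (22, 6), (22, 9), (22, 14), (23, 0), (23, 7), (23, 8), (23, 15), (24, 0), (24, 7), (24, 8), (24, 15), (25, 1), (25, 6), (25, 9), (25, 14), (26, 2), (26, 5), (26, 10), (26, 13), (29, 2), (29, 5), (29, 10), (29, 13), (30, 1), (30, 6), (30, 9), (30, 14), (31, 0), (31, 7), (31, 8), (31, 15)]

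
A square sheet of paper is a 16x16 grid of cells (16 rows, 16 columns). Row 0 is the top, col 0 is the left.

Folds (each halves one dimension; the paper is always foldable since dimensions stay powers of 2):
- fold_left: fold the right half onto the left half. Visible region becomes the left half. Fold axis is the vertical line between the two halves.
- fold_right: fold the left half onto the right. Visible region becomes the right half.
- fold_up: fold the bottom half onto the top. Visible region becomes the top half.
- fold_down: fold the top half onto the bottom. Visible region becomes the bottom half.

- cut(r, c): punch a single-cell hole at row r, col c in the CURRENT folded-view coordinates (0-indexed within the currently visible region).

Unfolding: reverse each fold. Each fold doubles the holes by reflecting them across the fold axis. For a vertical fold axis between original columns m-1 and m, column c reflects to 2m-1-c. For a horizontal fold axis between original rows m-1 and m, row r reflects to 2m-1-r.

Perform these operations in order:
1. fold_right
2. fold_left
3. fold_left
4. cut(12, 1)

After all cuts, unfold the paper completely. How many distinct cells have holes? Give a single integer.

Op 1 fold_right: fold axis v@8; visible region now rows[0,16) x cols[8,16) = 16x8
Op 2 fold_left: fold axis v@12; visible region now rows[0,16) x cols[8,12) = 16x4
Op 3 fold_left: fold axis v@10; visible region now rows[0,16) x cols[8,10) = 16x2
Op 4 cut(12, 1): punch at orig (12,9); cuts so far [(12, 9)]; region rows[0,16) x cols[8,10) = 16x2
Unfold 1 (reflect across v@10): 2 holes -> [(12, 9), (12, 10)]
Unfold 2 (reflect across v@12): 4 holes -> [(12, 9), (12, 10), (12, 13), (12, 14)]
Unfold 3 (reflect across v@8): 8 holes -> [(12, 1), (12, 2), (12, 5), (12, 6), (12, 9), (12, 10), (12, 13), (12, 14)]

Answer: 8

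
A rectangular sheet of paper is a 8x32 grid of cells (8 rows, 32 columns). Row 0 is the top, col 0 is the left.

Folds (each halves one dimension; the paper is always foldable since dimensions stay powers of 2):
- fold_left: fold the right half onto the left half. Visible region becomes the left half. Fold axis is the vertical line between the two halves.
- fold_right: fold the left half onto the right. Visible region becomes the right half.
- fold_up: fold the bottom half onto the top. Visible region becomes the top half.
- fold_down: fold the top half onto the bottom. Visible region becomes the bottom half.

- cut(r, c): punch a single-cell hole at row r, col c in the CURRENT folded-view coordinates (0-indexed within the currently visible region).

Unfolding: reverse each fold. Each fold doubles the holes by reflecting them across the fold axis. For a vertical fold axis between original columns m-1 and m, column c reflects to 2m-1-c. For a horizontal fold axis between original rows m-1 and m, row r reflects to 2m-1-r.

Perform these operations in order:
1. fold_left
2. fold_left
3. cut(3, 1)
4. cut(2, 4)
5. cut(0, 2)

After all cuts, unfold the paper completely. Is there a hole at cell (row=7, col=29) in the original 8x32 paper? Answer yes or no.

Op 1 fold_left: fold axis v@16; visible region now rows[0,8) x cols[0,16) = 8x16
Op 2 fold_left: fold axis v@8; visible region now rows[0,8) x cols[0,8) = 8x8
Op 3 cut(3, 1): punch at orig (3,1); cuts so far [(3, 1)]; region rows[0,8) x cols[0,8) = 8x8
Op 4 cut(2, 4): punch at orig (2,4); cuts so far [(2, 4), (3, 1)]; region rows[0,8) x cols[0,8) = 8x8
Op 5 cut(0, 2): punch at orig (0,2); cuts so far [(0, 2), (2, 4), (3, 1)]; region rows[0,8) x cols[0,8) = 8x8
Unfold 1 (reflect across v@8): 6 holes -> [(0, 2), (0, 13), (2, 4), (2, 11), (3, 1), (3, 14)]
Unfold 2 (reflect across v@16): 12 holes -> [(0, 2), (0, 13), (0, 18), (0, 29), (2, 4), (2, 11), (2, 20), (2, 27), (3, 1), (3, 14), (3, 17), (3, 30)]
Holes: [(0, 2), (0, 13), (0, 18), (0, 29), (2, 4), (2, 11), (2, 20), (2, 27), (3, 1), (3, 14), (3, 17), (3, 30)]

Answer: no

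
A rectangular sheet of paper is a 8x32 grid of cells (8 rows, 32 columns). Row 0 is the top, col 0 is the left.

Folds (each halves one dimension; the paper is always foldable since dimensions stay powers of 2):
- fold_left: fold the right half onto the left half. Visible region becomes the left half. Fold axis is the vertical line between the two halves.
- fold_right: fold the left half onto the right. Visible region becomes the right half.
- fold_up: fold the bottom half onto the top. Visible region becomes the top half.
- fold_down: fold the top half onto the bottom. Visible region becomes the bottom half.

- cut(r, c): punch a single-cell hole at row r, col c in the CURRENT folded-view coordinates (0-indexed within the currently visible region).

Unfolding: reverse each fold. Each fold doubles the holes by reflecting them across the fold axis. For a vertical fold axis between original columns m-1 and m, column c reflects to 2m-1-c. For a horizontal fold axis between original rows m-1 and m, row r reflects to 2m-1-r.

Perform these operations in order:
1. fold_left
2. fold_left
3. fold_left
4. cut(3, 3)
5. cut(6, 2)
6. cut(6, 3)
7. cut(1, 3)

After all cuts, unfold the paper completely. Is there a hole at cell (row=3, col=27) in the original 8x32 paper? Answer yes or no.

Answer: yes

Derivation:
Op 1 fold_left: fold axis v@16; visible region now rows[0,8) x cols[0,16) = 8x16
Op 2 fold_left: fold axis v@8; visible region now rows[0,8) x cols[0,8) = 8x8
Op 3 fold_left: fold axis v@4; visible region now rows[0,8) x cols[0,4) = 8x4
Op 4 cut(3, 3): punch at orig (3,3); cuts so far [(3, 3)]; region rows[0,8) x cols[0,4) = 8x4
Op 5 cut(6, 2): punch at orig (6,2); cuts so far [(3, 3), (6, 2)]; region rows[0,8) x cols[0,4) = 8x4
Op 6 cut(6, 3): punch at orig (6,3); cuts so far [(3, 3), (6, 2), (6, 3)]; region rows[0,8) x cols[0,4) = 8x4
Op 7 cut(1, 3): punch at orig (1,3); cuts so far [(1, 3), (3, 3), (6, 2), (6, 3)]; region rows[0,8) x cols[0,4) = 8x4
Unfold 1 (reflect across v@4): 8 holes -> [(1, 3), (1, 4), (3, 3), (3, 4), (6, 2), (6, 3), (6, 4), (6, 5)]
Unfold 2 (reflect across v@8): 16 holes -> [(1, 3), (1, 4), (1, 11), (1, 12), (3, 3), (3, 4), (3, 11), (3, 12), (6, 2), (6, 3), (6, 4), (6, 5), (6, 10), (6, 11), (6, 12), (6, 13)]
Unfold 3 (reflect across v@16): 32 holes -> [(1, 3), (1, 4), (1, 11), (1, 12), (1, 19), (1, 20), (1, 27), (1, 28), (3, 3), (3, 4), (3, 11), (3, 12), (3, 19), (3, 20), (3, 27), (3, 28), (6, 2), (6, 3), (6, 4), (6, 5), (6, 10), (6, 11), (6, 12), (6, 13), (6, 18), (6, 19), (6, 20), (6, 21), (6, 26), (6, 27), (6, 28), (6, 29)]
Holes: [(1, 3), (1, 4), (1, 11), (1, 12), (1, 19), (1, 20), (1, 27), (1, 28), (3, 3), (3, 4), (3, 11), (3, 12), (3, 19), (3, 20), (3, 27), (3, 28), (6, 2), (6, 3), (6, 4), (6, 5), (6, 10), (6, 11), (6, 12), (6, 13), (6, 18), (6, 19), (6, 20), (6, 21), (6, 26), (6, 27), (6, 28), (6, 29)]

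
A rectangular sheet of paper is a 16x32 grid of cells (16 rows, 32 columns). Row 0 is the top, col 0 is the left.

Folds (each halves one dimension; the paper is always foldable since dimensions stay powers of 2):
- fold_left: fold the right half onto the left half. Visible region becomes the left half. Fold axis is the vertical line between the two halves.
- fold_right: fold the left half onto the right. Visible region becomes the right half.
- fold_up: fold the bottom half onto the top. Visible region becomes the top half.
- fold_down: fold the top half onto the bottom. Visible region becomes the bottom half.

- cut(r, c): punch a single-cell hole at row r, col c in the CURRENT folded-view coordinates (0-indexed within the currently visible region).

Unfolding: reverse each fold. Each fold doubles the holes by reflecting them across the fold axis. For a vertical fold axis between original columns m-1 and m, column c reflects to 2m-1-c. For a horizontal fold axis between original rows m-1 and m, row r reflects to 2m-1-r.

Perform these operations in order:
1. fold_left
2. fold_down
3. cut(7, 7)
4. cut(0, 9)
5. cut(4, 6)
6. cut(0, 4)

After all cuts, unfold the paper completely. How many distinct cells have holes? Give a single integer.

Answer: 16

Derivation:
Op 1 fold_left: fold axis v@16; visible region now rows[0,16) x cols[0,16) = 16x16
Op 2 fold_down: fold axis h@8; visible region now rows[8,16) x cols[0,16) = 8x16
Op 3 cut(7, 7): punch at orig (15,7); cuts so far [(15, 7)]; region rows[8,16) x cols[0,16) = 8x16
Op 4 cut(0, 9): punch at orig (8,9); cuts so far [(8, 9), (15, 7)]; region rows[8,16) x cols[0,16) = 8x16
Op 5 cut(4, 6): punch at orig (12,6); cuts so far [(8, 9), (12, 6), (15, 7)]; region rows[8,16) x cols[0,16) = 8x16
Op 6 cut(0, 4): punch at orig (8,4); cuts so far [(8, 4), (8, 9), (12, 6), (15, 7)]; region rows[8,16) x cols[0,16) = 8x16
Unfold 1 (reflect across h@8): 8 holes -> [(0, 7), (3, 6), (7, 4), (7, 9), (8, 4), (8, 9), (12, 6), (15, 7)]
Unfold 2 (reflect across v@16): 16 holes -> [(0, 7), (0, 24), (3, 6), (3, 25), (7, 4), (7, 9), (7, 22), (7, 27), (8, 4), (8, 9), (8, 22), (8, 27), (12, 6), (12, 25), (15, 7), (15, 24)]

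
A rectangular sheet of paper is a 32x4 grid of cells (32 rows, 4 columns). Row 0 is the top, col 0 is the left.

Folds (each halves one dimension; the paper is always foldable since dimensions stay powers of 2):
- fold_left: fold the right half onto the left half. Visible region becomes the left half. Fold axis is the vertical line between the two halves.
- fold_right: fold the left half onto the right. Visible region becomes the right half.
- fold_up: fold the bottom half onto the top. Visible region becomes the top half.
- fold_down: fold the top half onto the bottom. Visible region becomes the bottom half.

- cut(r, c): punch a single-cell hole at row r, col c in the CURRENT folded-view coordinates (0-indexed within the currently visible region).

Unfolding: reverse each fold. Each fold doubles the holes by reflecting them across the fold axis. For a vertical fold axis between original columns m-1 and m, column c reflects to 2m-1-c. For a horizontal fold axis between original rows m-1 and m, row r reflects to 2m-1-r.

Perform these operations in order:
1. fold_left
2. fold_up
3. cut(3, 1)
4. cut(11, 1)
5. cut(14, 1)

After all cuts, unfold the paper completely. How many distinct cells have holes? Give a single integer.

Answer: 12

Derivation:
Op 1 fold_left: fold axis v@2; visible region now rows[0,32) x cols[0,2) = 32x2
Op 2 fold_up: fold axis h@16; visible region now rows[0,16) x cols[0,2) = 16x2
Op 3 cut(3, 1): punch at orig (3,1); cuts so far [(3, 1)]; region rows[0,16) x cols[0,2) = 16x2
Op 4 cut(11, 1): punch at orig (11,1); cuts so far [(3, 1), (11, 1)]; region rows[0,16) x cols[0,2) = 16x2
Op 5 cut(14, 1): punch at orig (14,1); cuts so far [(3, 1), (11, 1), (14, 1)]; region rows[0,16) x cols[0,2) = 16x2
Unfold 1 (reflect across h@16): 6 holes -> [(3, 1), (11, 1), (14, 1), (17, 1), (20, 1), (28, 1)]
Unfold 2 (reflect across v@2): 12 holes -> [(3, 1), (3, 2), (11, 1), (11, 2), (14, 1), (14, 2), (17, 1), (17, 2), (20, 1), (20, 2), (28, 1), (28, 2)]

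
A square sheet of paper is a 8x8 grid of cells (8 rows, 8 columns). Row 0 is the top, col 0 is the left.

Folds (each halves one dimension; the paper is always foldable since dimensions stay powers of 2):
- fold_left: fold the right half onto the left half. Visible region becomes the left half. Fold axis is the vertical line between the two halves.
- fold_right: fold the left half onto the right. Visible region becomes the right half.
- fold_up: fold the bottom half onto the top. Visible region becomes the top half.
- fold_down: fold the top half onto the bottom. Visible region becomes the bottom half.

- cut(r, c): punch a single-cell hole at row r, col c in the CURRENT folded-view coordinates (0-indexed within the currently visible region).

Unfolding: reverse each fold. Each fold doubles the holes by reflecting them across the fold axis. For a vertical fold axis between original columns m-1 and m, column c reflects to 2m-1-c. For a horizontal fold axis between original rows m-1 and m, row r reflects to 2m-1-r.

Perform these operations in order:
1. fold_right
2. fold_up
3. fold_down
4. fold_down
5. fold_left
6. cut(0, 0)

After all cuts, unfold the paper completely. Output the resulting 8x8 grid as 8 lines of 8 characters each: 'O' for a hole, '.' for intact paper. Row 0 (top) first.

Answer: O..OO..O
O..OO..O
O..OO..O
O..OO..O
O..OO..O
O..OO..O
O..OO..O
O..OO..O

Derivation:
Op 1 fold_right: fold axis v@4; visible region now rows[0,8) x cols[4,8) = 8x4
Op 2 fold_up: fold axis h@4; visible region now rows[0,4) x cols[4,8) = 4x4
Op 3 fold_down: fold axis h@2; visible region now rows[2,4) x cols[4,8) = 2x4
Op 4 fold_down: fold axis h@3; visible region now rows[3,4) x cols[4,8) = 1x4
Op 5 fold_left: fold axis v@6; visible region now rows[3,4) x cols[4,6) = 1x2
Op 6 cut(0, 0): punch at orig (3,4); cuts so far [(3, 4)]; region rows[3,4) x cols[4,6) = 1x2
Unfold 1 (reflect across v@6): 2 holes -> [(3, 4), (3, 7)]
Unfold 2 (reflect across h@3): 4 holes -> [(2, 4), (2, 7), (3, 4), (3, 7)]
Unfold 3 (reflect across h@2): 8 holes -> [(0, 4), (0, 7), (1, 4), (1, 7), (2, 4), (2, 7), (3, 4), (3, 7)]
Unfold 4 (reflect across h@4): 16 holes -> [(0, 4), (0, 7), (1, 4), (1, 7), (2, 4), (2, 7), (3, 4), (3, 7), (4, 4), (4, 7), (5, 4), (5, 7), (6, 4), (6, 7), (7, 4), (7, 7)]
Unfold 5 (reflect across v@4): 32 holes -> [(0, 0), (0, 3), (0, 4), (0, 7), (1, 0), (1, 3), (1, 4), (1, 7), (2, 0), (2, 3), (2, 4), (2, 7), (3, 0), (3, 3), (3, 4), (3, 7), (4, 0), (4, 3), (4, 4), (4, 7), (5, 0), (5, 3), (5, 4), (5, 7), (6, 0), (6, 3), (6, 4), (6, 7), (7, 0), (7, 3), (7, 4), (7, 7)]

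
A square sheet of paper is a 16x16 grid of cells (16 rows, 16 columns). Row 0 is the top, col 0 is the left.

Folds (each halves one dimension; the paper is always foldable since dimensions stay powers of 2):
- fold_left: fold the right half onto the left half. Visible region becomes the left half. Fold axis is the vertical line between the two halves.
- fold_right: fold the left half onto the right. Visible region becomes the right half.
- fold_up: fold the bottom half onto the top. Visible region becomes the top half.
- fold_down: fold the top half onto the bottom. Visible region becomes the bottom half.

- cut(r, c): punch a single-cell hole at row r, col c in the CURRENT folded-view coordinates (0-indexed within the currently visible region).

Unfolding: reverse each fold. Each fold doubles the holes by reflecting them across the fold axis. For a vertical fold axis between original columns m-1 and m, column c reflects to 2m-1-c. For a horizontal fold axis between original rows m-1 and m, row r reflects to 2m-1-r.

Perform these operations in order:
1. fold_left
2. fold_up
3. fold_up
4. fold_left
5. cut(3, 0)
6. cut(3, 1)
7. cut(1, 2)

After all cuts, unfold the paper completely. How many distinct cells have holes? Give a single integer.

Op 1 fold_left: fold axis v@8; visible region now rows[0,16) x cols[0,8) = 16x8
Op 2 fold_up: fold axis h@8; visible region now rows[0,8) x cols[0,8) = 8x8
Op 3 fold_up: fold axis h@4; visible region now rows[0,4) x cols[0,8) = 4x8
Op 4 fold_left: fold axis v@4; visible region now rows[0,4) x cols[0,4) = 4x4
Op 5 cut(3, 0): punch at orig (3,0); cuts so far [(3, 0)]; region rows[0,4) x cols[0,4) = 4x4
Op 6 cut(3, 1): punch at orig (3,1); cuts so far [(3, 0), (3, 1)]; region rows[0,4) x cols[0,4) = 4x4
Op 7 cut(1, 2): punch at orig (1,2); cuts so far [(1, 2), (3, 0), (3, 1)]; region rows[0,4) x cols[0,4) = 4x4
Unfold 1 (reflect across v@4): 6 holes -> [(1, 2), (1, 5), (3, 0), (3, 1), (3, 6), (3, 7)]
Unfold 2 (reflect across h@4): 12 holes -> [(1, 2), (1, 5), (3, 0), (3, 1), (3, 6), (3, 7), (4, 0), (4, 1), (4, 6), (4, 7), (6, 2), (6, 5)]
Unfold 3 (reflect across h@8): 24 holes -> [(1, 2), (1, 5), (3, 0), (3, 1), (3, 6), (3, 7), (4, 0), (4, 1), (4, 6), (4, 7), (6, 2), (6, 5), (9, 2), (9, 5), (11, 0), (11, 1), (11, 6), (11, 7), (12, 0), (12, 1), (12, 6), (12, 7), (14, 2), (14, 5)]
Unfold 4 (reflect across v@8): 48 holes -> [(1, 2), (1, 5), (1, 10), (1, 13), (3, 0), (3, 1), (3, 6), (3, 7), (3, 8), (3, 9), (3, 14), (3, 15), (4, 0), (4, 1), (4, 6), (4, 7), (4, 8), (4, 9), (4, 14), (4, 15), (6, 2), (6, 5), (6, 10), (6, 13), (9, 2), (9, 5), (9, 10), (9, 13), (11, 0), (11, 1), (11, 6), (11, 7), (11, 8), (11, 9), (11, 14), (11, 15), (12, 0), (12, 1), (12, 6), (12, 7), (12, 8), (12, 9), (12, 14), (12, 15), (14, 2), (14, 5), (14, 10), (14, 13)]

Answer: 48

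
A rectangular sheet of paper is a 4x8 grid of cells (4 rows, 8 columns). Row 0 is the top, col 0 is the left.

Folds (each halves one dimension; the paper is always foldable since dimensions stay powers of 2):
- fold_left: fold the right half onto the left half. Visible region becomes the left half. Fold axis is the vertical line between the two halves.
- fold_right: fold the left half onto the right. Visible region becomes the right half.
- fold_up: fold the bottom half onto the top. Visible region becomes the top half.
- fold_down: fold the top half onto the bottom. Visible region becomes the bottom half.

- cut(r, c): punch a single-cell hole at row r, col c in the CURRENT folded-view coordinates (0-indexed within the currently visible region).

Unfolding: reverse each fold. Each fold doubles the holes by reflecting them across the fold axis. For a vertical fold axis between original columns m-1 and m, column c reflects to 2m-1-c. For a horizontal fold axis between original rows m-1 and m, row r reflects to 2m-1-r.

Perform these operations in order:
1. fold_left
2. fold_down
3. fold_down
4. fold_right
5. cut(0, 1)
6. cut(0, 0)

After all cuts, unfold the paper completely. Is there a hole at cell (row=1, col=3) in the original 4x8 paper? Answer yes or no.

Op 1 fold_left: fold axis v@4; visible region now rows[0,4) x cols[0,4) = 4x4
Op 2 fold_down: fold axis h@2; visible region now rows[2,4) x cols[0,4) = 2x4
Op 3 fold_down: fold axis h@3; visible region now rows[3,4) x cols[0,4) = 1x4
Op 4 fold_right: fold axis v@2; visible region now rows[3,4) x cols[2,4) = 1x2
Op 5 cut(0, 1): punch at orig (3,3); cuts so far [(3, 3)]; region rows[3,4) x cols[2,4) = 1x2
Op 6 cut(0, 0): punch at orig (3,2); cuts so far [(3, 2), (3, 3)]; region rows[3,4) x cols[2,4) = 1x2
Unfold 1 (reflect across v@2): 4 holes -> [(3, 0), (3, 1), (3, 2), (3, 3)]
Unfold 2 (reflect across h@3): 8 holes -> [(2, 0), (2, 1), (2, 2), (2, 3), (3, 0), (3, 1), (3, 2), (3, 3)]
Unfold 3 (reflect across h@2): 16 holes -> [(0, 0), (0, 1), (0, 2), (0, 3), (1, 0), (1, 1), (1, 2), (1, 3), (2, 0), (2, 1), (2, 2), (2, 3), (3, 0), (3, 1), (3, 2), (3, 3)]
Unfold 4 (reflect across v@4): 32 holes -> [(0, 0), (0, 1), (0, 2), (0, 3), (0, 4), (0, 5), (0, 6), (0, 7), (1, 0), (1, 1), (1, 2), (1, 3), (1, 4), (1, 5), (1, 6), (1, 7), (2, 0), (2, 1), (2, 2), (2, 3), (2, 4), (2, 5), (2, 6), (2, 7), (3, 0), (3, 1), (3, 2), (3, 3), (3, 4), (3, 5), (3, 6), (3, 7)]
Holes: [(0, 0), (0, 1), (0, 2), (0, 3), (0, 4), (0, 5), (0, 6), (0, 7), (1, 0), (1, 1), (1, 2), (1, 3), (1, 4), (1, 5), (1, 6), (1, 7), (2, 0), (2, 1), (2, 2), (2, 3), (2, 4), (2, 5), (2, 6), (2, 7), (3, 0), (3, 1), (3, 2), (3, 3), (3, 4), (3, 5), (3, 6), (3, 7)]

Answer: yes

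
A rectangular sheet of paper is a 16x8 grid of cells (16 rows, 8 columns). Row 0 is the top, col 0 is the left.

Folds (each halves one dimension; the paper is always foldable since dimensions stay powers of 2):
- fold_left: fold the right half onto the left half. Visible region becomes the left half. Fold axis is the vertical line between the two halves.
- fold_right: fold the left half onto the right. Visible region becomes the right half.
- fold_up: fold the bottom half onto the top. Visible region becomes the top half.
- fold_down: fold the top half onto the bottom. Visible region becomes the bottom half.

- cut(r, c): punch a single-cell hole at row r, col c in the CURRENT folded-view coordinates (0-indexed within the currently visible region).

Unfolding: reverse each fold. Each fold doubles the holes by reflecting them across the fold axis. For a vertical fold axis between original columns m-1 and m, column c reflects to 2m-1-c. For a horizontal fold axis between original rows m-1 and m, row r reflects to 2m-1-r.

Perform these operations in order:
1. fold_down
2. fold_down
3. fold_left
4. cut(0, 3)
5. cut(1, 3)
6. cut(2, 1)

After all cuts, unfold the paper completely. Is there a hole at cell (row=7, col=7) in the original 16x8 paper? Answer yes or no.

Op 1 fold_down: fold axis h@8; visible region now rows[8,16) x cols[0,8) = 8x8
Op 2 fold_down: fold axis h@12; visible region now rows[12,16) x cols[0,8) = 4x8
Op 3 fold_left: fold axis v@4; visible region now rows[12,16) x cols[0,4) = 4x4
Op 4 cut(0, 3): punch at orig (12,3); cuts so far [(12, 3)]; region rows[12,16) x cols[0,4) = 4x4
Op 5 cut(1, 3): punch at orig (13,3); cuts so far [(12, 3), (13, 3)]; region rows[12,16) x cols[0,4) = 4x4
Op 6 cut(2, 1): punch at orig (14,1); cuts so far [(12, 3), (13, 3), (14, 1)]; region rows[12,16) x cols[0,4) = 4x4
Unfold 1 (reflect across v@4): 6 holes -> [(12, 3), (12, 4), (13, 3), (13, 4), (14, 1), (14, 6)]
Unfold 2 (reflect across h@12): 12 holes -> [(9, 1), (9, 6), (10, 3), (10, 4), (11, 3), (11, 4), (12, 3), (12, 4), (13, 3), (13, 4), (14, 1), (14, 6)]
Unfold 3 (reflect across h@8): 24 holes -> [(1, 1), (1, 6), (2, 3), (2, 4), (3, 3), (3, 4), (4, 3), (4, 4), (5, 3), (5, 4), (6, 1), (6, 6), (9, 1), (9, 6), (10, 3), (10, 4), (11, 3), (11, 4), (12, 3), (12, 4), (13, 3), (13, 4), (14, 1), (14, 6)]
Holes: [(1, 1), (1, 6), (2, 3), (2, 4), (3, 3), (3, 4), (4, 3), (4, 4), (5, 3), (5, 4), (6, 1), (6, 6), (9, 1), (9, 6), (10, 3), (10, 4), (11, 3), (11, 4), (12, 3), (12, 4), (13, 3), (13, 4), (14, 1), (14, 6)]

Answer: no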